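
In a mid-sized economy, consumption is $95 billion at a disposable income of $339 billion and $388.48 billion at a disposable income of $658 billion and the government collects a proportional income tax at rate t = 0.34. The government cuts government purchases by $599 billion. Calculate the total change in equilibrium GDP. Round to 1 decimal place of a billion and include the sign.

−$1,524.9 billion

MPC = ΔC/ΔYd = (388.48 − 95)/(658 − 339) = 293.48/319 = 0.92.
Expenditure multiplier = 1/(1 − c(1−t)) = 1/(1 − 0.92×0.66) = 1/0.3928 ≈ 2.546.
ΔY = k × ΔG = (−$599 billion) / 0.3928 ≈ −$1,524.9 billion.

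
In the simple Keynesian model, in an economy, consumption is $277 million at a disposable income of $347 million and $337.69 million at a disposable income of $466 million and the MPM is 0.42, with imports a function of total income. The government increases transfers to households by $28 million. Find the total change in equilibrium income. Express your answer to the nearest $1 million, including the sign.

MPC = ΔC/ΔYd = (337.69 − 277)/(466 − 347) = 60.69/119 = 0.51.
The transfer change shifts disposable income by +$28 million, so first-round consumption changes by c·ΔTR = 0.51 × (+$28 million) = +$14.28 million.
Expenditure multiplier = 1/(1 − c + m) = 1/(1 − 0.51 + 0.42) = 1/0.91 ≈ 1.099.
The transfer multiplier is c × k ≈ 0.56, so ΔY = k × (c·ΔTR) = (+$14.28 million) / 0.91 ≈ +$16 million.

+$16 million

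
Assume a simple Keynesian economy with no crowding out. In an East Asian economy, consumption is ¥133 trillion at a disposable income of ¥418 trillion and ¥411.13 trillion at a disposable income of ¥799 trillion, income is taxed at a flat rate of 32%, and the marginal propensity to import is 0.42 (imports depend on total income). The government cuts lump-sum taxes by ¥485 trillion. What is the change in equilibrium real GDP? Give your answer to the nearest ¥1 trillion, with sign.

MPC = ΔC/ΔYd = (411.13 − 133)/(799 − 418) = 278.13/381 = 0.73.
A lump-sum tax change of −¥485 trillion shifts disposable income by +¥485 trillion; first-round consumption changes by −c × ΔT = −0.73 × (−¥485 trillion) = +¥354.05 trillion.
Expenditure multiplier = 1/(1 − c(1−t) + m) = 1/(1 − 0.73×0.68 + 0.42) = 1/0.9236 ≈ 1.083.
The tax multiplier is −c × k ≈ −0.79, so ΔY = k × (−c·ΔT) = (+¥354.05 trillion) / 0.9236 ≈ +¥383 trillion.

+¥383 trillion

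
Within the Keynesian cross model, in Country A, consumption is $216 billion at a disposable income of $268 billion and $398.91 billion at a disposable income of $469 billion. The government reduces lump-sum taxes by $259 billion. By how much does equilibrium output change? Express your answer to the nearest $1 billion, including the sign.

+$2,619 billion

MPC = ΔC/ΔYd = (398.91 − 216)/(469 − 268) = 182.91/201 = 0.91.
A lump-sum tax change of −$259 billion shifts disposable income by +$259 billion; first-round consumption changes by −c × ΔT = −0.91 × (−$259 billion) = +$235.69 billion.
Expenditure multiplier = 1/(1 − MPC) = 1/(1 − 0.91) = 1/0.09 ≈ 11.111.
The tax multiplier is −c × k ≈ −10.111, so ΔY = k × (−c·ΔT) = (+$235.69 billion) / 0.09 ≈ +$2,619 billion.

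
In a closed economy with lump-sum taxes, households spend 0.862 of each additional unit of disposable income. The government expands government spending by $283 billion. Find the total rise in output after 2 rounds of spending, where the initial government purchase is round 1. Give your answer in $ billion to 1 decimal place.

$526.9 billion

Round 1 adds ΔG = $283 billion; each later round is MPC = 0.862 times the previous.
After 2 rounds: 283 + 243.946 = ΔG·(1 − c^2)/(1 − c) = 283 × (1 − 0.743044)/0.138 ≈ $526.9 billion.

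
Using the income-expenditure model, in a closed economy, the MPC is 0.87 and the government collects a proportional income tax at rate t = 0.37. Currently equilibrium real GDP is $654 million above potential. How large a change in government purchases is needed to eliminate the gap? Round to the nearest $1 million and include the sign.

Spending multiplier = 1/(1 − c(1−t)) = 1/(1 − 0.87×0.63) = 1/0.4519 ≈ 2.213.
Need ΔY = −$654 million, so ΔG = ΔY/k = (−$654 million) × 0.4519 ≈ −$296 million.
The government should cut government purchases by $296 million.

−$296 million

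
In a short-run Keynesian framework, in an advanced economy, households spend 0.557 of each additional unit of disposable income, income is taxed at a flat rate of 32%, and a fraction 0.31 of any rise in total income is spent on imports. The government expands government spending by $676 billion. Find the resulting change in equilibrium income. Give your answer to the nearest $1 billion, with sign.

+$726 billion

Spending multiplier = 1/(1 − c(1−t) + m) = 1/(1 − 0.557×0.68 + 0.31) = 1/0.93124 ≈ 1.074.
ΔY = k × ΔG = (+$676 billion) / 0.93124 ≈ +$726 billion.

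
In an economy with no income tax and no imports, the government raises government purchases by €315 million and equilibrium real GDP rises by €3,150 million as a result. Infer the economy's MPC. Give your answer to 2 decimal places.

Implied spending multiplier k = ΔY/ΔG = 3,150/315 = 10.
Since k = 1/(1 − MPC), MPC = 1 − 1/k = 1 − ΔG/ΔY = 1 − 315/3,150 = 0.90.

0.90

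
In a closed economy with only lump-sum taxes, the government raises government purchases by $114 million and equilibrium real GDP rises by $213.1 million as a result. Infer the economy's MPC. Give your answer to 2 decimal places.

Implied spending multiplier k = ΔY/ΔG = 213.1/114 ≈ 1.8693.
Since k = 1/(1 − MPC), MPC = 1 − 1/k = 1 − ΔG/ΔY = 1 − 114/213.1 ≈ 0.47.

0.47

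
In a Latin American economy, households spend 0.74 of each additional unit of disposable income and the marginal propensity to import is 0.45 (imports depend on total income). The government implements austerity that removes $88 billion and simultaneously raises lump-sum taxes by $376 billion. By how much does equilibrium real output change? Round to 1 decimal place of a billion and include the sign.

−$515.8 billion

Expenditure multiplier = 1/(1 − c + m) = 1/(1 − 0.74 + 0.45) = 1/0.71 ≈ 1.408.
ΔG contributes k·ΔG = (−$88 billion) / 0.71 ≈ −$123.9 billion.
ΔT of +$376 billion changes first-round spending by −c·ΔT = −$278.24 billion, contributing k·(−c·ΔT) = (−$278.24 billion) / 0.71 ≈ −$391.9 billion.
Net ΔY = k(ΔG − c·ΔT) = (−$366.24 billion) / 0.71 ≈ −$515.8 billion.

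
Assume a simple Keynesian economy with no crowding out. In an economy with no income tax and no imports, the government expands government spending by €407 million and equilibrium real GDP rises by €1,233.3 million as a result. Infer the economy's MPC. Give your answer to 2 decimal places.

0.67

Implied spending multiplier k = ΔY/ΔG = 1,233.3/407 ≈ 3.0302.
Since k = 1/(1 − MPC), MPC = 1 − 1/k = 1 − ΔG/ΔY = 1 − 407/1,233.3 ≈ 0.67.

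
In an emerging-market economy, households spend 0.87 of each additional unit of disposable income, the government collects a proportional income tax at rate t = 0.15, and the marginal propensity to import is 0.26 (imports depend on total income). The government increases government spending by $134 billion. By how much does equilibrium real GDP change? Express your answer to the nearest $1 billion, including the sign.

Government-spending multiplier = 1/(1 − c(1−t) + m) = 1/(1 − 0.87×0.85 + 0.26) = 1/0.5205 ≈ 1.921.
ΔY = k × ΔG = (+$134 billion) / 0.5205 ≈ +$257 billion.

+$257 billion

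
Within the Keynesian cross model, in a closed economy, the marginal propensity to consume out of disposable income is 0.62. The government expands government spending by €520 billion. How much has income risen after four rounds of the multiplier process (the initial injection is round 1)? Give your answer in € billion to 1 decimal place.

€1,166.2 billion

Round 1 adds ΔG = €520 billion; each later round is MPC = 0.62 times the previous.
After 4 rounds: 520 + 322.4 + 199.888 + 123.93056 = ΔG·(1 − c^4)/(1 − c) = 520 × (1 − 0.14776336)/0.38 ≈ €1,166.2 billion.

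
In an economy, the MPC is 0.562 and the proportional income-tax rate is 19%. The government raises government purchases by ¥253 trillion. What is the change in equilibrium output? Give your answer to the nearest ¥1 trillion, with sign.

Government-spending multiplier = 1/(1 − c(1−t)) = 1/(1 − 0.562×0.81) = 1/0.54478 ≈ 1.836.
ΔY = k × ΔG = (+¥253 trillion) / 0.54478 ≈ +¥464 trillion.

+¥464 trillion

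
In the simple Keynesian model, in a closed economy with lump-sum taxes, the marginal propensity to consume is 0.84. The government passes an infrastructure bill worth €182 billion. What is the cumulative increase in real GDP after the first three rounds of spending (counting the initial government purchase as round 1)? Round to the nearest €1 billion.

€463 billion

Round 1 adds ΔG = €182 billion; each later round is MPC = 0.84 times the previous.
After 3 rounds: 182 + 152.88 + 128.4192 = ΔG·(1 − c^3)/(1 − c) = 182 × (1 − 0.592704)/0.16 ≈ €463 billion.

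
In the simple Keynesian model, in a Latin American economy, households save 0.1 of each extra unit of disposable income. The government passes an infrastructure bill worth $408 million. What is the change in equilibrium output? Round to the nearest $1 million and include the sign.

MPC = 1 − MPS = 1 − 0.1 = 0.9.
Spending multiplier = 1/(1 − MPC) = 1/(1 − 0.9) = 1/0.1 = 10.
ΔY = k × ΔG = (+$408 million) / 0.1 = +$4,080 million.

+$4,080 million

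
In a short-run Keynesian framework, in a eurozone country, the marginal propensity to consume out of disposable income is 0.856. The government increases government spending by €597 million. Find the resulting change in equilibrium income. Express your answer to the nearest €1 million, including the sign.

Government-spending multiplier = 1/(1 − MPC) = 1/(1 − 0.856) = 1/0.144 ≈ 6.944.
ΔY = k × ΔG = (+€597 million) / 0.144 ≈ +€4,146 million.

+€4,146 million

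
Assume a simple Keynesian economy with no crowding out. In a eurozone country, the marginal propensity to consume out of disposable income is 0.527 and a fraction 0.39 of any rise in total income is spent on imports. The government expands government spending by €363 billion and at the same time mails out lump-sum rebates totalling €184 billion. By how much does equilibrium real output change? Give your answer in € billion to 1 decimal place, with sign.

+€533.0 billion

Expenditure multiplier = 1/(1 − c + m) = 1/(1 − 0.527 + 0.39) = 1/0.863 ≈ 1.159.
ΔG contributes k·ΔG = (+€363 billion) / 0.863 ≈ +€420.6 billion.
ΔT of −€184 billion changes first-round spending by −c·ΔT = +€96.968 billion, contributing k·(−c·ΔT) = (+€96.968 billion) / 0.863 ≈ +€112.4 billion.
Net ΔY = k(ΔG − c·ΔT) = (+€459.968 billion) / 0.863 ≈ +€533 billion.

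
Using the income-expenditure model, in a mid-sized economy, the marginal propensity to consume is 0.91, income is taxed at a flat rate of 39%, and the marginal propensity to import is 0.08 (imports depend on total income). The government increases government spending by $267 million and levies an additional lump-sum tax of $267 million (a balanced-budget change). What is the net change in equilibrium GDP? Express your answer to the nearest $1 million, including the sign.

Expenditure multiplier = 1/(1 − c(1−t) + m) = 1/(1 − 0.91×0.61 + 0.08) = 1/0.5249 ≈ 1.905.
ΔG contributes k·ΔG = (+$267 million) / 0.5249 ≈ +$508.7 million.
ΔT of +$267 million changes first-round spending by −c·ΔT = −$242.97 million, contributing k·(−c·ΔT) = (−$242.97 million) / 0.5249 ≈ −$462.9 million.
Net ΔY = k(ΔG − c·ΔT) = (+$24.03 million) / 0.5249 ≈ +$46 million.

+$46 million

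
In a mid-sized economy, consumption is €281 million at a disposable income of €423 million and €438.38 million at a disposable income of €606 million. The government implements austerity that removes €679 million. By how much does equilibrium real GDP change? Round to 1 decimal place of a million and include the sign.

MPC = ΔC/ΔYd = (438.38 − 281)/(606 − 423) = 157.38/183 = 0.86.
Government-spending multiplier = 1/(1 − MPC) = 1/(1 − 0.86) = 1/0.14 ≈ 7.143.
ΔY = k × ΔG = (−€679 million) / 0.14 = −€4,850 million.

−€4,850.0 million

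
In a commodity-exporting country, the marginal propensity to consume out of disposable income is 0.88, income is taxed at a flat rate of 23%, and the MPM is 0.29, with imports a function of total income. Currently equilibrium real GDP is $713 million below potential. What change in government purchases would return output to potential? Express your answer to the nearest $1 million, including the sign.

+$437 million

Spending multiplier = 1/(1 − c(1−t) + m) = 1/(1 − 0.88×0.77 + 0.29) = 1/0.6124 ≈ 1.633.
Need ΔY = +$713 million, so ΔG = ΔY/k = (+$713 million) × 0.6124 ≈ +$437 million.
The government should increase government purchases by $437 million.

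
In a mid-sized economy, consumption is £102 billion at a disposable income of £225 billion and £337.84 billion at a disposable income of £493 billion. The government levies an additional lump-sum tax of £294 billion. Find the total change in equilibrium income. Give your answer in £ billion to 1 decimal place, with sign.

−£2,156.0 billion

MPC = ΔC/ΔYd = (337.84 − 102)/(493 − 225) = 235.84/268 = 0.88.
A lump-sum tax change of +£294 billion shifts disposable income by −£294 billion; first-round consumption changes by −c × ΔT = −0.88 × (+£294 billion) = −£258.72 billion.
Expenditure multiplier = 1/(1 − MPC) = 1/(1 − 0.88) = 1/0.12 ≈ 8.333.
The tax multiplier is −c × k ≈ −7.333, so ΔY = k × (−c·ΔT) = (−£258.72 billion) / 0.12 = −£2,156 billion.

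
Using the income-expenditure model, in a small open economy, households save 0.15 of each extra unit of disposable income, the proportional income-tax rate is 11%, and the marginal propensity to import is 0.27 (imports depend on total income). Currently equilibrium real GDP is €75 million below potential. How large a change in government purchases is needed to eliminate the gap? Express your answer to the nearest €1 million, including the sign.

+€39 million

MPC = 1 − MPS = 1 − 0.15 = 0.85.
Spending multiplier = 1/(1 − c(1−t) + m) = 1/(1 − 0.85×0.89 + 0.27) = 1/0.5135 ≈ 1.947.
Need ΔY = +€75 million, so ΔG = ΔY/k = (+€75 million) × 0.5135 ≈ +€39 million.
The government should increase government purchases by €39 million.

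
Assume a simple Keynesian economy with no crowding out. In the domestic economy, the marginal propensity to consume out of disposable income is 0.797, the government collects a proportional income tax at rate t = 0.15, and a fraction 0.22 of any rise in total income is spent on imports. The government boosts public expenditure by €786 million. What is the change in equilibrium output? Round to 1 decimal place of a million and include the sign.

Spending multiplier = 1/(1 − c(1−t) + m) = 1/(1 − 0.797×0.85 + 0.22) = 1/0.54255 ≈ 1.843.
ΔY = k × ΔG = (+€786 million) / 0.54255 ≈ +€1,448.7 million.

+€1,448.7 million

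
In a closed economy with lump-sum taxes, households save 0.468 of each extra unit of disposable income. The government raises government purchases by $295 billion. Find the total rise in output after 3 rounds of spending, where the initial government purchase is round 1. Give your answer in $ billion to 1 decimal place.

MPC = 1 − MPS = 1 − 0.468 = 0.532.
Round 1 adds ΔG = $295 billion; each later round is MPC = 0.532 times the previous.
After 3 rounds: 295 + 156.94 + 83.49208 = ΔG·(1 − c^3)/(1 − c) = 295 × (1 − 0.150568768)/0.468 ≈ $535.4 billion.

$535.4 billion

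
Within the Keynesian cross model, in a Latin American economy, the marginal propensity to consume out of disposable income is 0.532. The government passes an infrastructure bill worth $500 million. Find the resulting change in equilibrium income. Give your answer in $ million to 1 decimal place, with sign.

Government-spending multiplier = 1/(1 − MPC) = 1/(1 − 0.532) = 1/0.468 ≈ 2.137.
ΔY = k × ΔG = (+$500 million) / 0.468 ≈ +$1,068.4 million.

+$1,068.4 million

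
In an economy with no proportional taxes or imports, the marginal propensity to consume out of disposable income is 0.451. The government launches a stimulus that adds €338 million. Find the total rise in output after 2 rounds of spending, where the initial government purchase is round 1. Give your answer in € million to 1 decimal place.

Round 1 adds ΔG = €338 million; each later round is MPC = 0.451 times the previous.
After 2 rounds: 338 + 152.438 = ΔG·(1 − c^2)/(1 − c) = 338 × (1 − 0.203401)/0.549 ≈ €490.4 million.

€490.4 million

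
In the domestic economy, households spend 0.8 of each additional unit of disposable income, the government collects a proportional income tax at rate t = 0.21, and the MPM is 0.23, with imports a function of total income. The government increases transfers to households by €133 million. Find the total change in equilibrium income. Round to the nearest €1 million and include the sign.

+€178 million

The transfer change shifts disposable income by +€133 million, so first-round consumption changes by c·ΔTR = 0.8 × (+€133 million) = +€106.4 million.
Expenditure multiplier = 1/(1 − c(1−t) + m) = 1/(1 − 0.8×0.79 + 0.23) = 1/0.598 ≈ 1.672.
The transfer multiplier is c × k ≈ 1.338, so ΔY = k × (c·ΔTR) = (+€106.4 million) / 0.598 ≈ +€178 million.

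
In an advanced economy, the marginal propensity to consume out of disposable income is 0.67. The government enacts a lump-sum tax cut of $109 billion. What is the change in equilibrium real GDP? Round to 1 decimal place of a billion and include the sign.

A lump-sum tax change of −$109 billion shifts disposable income by +$109 billion; first-round consumption changes by −c × ΔT = −0.67 × (−$109 billion) = +$73.03 billion.
Expenditure multiplier = 1/(1 − MPC) = 1/(1 − 0.67) = 1/0.33 ≈ 3.03.
The tax multiplier is −c × k ≈ −2.03, so ΔY = k × (−c·ΔT) = (+$73.03 billion) / 0.33 ≈ +$221.3 billion.

+$221.3 billion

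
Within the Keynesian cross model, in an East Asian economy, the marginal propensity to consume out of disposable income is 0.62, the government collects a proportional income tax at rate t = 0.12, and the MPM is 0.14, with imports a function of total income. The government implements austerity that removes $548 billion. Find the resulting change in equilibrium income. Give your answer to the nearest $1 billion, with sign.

Expenditure multiplier = 1/(1 − c(1−t) + m) = 1/(1 − 0.62×0.88 + 0.14) = 1/0.5944 ≈ 1.682.
ΔY = k × ΔG = (−$548 billion) / 0.5944 ≈ −$922 billion.

−$922 billion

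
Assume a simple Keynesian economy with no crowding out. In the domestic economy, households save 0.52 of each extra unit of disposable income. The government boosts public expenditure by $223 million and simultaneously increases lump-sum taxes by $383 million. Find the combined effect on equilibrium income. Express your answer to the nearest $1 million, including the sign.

MPC = 1 − MPS = 1 − 0.52 = 0.48.
Expenditure multiplier = 1/(1 − MPC) = 1/(1 − 0.48) = 1/0.52 ≈ 1.923.
ΔG contributes k·ΔG = (+$223 million) / 0.52 ≈ +$428.8 million.
ΔT of +$383 million changes first-round spending by −c·ΔT = −$183.84 million, contributing k·(−c·ΔT) = (−$183.84 million) / 0.52 ≈ −$353.5 million.
Net ΔY = k(ΔG − c·ΔT) = (+$39.16 million) / 0.52 ≈ +$75 million.

+$75 million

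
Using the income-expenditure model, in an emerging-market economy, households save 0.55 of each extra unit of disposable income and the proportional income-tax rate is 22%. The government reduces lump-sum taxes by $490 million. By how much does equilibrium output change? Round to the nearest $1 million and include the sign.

MPC = 1 − MPS = 1 − 0.55 = 0.45.
A lump-sum tax change of −$490 million shifts disposable income by +$490 million; first-round consumption changes by −c × ΔT = −0.45 × (−$490 million) = +$220.5 million.
Expenditure multiplier = 1/(1 − c(1−t)) = 1/(1 − 0.45×0.78) = 1/0.649 ≈ 1.541.
The tax multiplier is −c × k ≈ −0.693, so ΔY = k × (−c·ΔT) = (+$220.5 million) / 0.649 ≈ +$340 million.

+$340 million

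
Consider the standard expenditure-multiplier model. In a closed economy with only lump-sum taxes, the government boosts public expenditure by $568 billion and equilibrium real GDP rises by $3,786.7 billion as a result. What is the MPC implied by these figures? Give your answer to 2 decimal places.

0.85

Implied spending multiplier k = ΔY/ΔG = 3,786.7/568 ≈ 6.6667.
Since k = 1/(1 − MPC), MPC = 1 − 1/k = 1 − ΔG/ΔY = 1 − 568/3,786.7 ≈ 0.85.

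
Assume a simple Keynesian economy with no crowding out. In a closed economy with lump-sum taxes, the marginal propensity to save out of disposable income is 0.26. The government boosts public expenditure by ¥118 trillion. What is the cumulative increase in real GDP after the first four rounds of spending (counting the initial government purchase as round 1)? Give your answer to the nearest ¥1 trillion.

¥318 trillion

MPC = 1 − MPS = 1 − 0.26 = 0.74.
Round 1 adds ΔG = ¥118 trillion; each later round is MPC = 0.74 times the previous.
After 4 rounds: 118 + 87.32 + 64.6168 + 47.816432 = ΔG·(1 − c^4)/(1 − c) = 118 × (1 − 0.29986576)/0.26 ≈ ¥318 trillion.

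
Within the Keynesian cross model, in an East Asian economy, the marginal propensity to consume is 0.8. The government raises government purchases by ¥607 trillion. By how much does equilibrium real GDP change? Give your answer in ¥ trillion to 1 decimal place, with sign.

Expenditure multiplier = 1/(1 − MPC) = 1/(1 − 0.8) = 1/0.2 = 5.
ΔY = k × ΔG = (+¥607 trillion) / 0.2 = +¥3,035 trillion.

+¥3,035.0 trillion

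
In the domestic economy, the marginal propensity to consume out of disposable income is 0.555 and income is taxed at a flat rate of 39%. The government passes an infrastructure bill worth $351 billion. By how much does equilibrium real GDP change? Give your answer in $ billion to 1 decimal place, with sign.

+$530.7 billion

Expenditure multiplier = 1/(1 − c(1−t)) = 1/(1 − 0.555×0.61) = 1/0.66145 ≈ 1.512.
ΔY = k × ΔG = (+$351 billion) / 0.66145 ≈ +$530.7 billion.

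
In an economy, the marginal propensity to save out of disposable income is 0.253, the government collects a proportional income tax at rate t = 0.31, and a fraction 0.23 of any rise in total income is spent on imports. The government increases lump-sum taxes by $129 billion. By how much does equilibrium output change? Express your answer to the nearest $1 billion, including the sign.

−$135 billion

MPC = 1 − MPS = 1 − 0.253 = 0.747.
A lump-sum tax change of +$129 billion shifts disposable income by −$129 billion; first-round consumption changes by −c × ΔT = −0.747 × (+$129 billion) = −$96.363 billion.
Expenditure multiplier = 1/(1 − c(1−t) + m) = 1/(1 − 0.747×0.69 + 0.23) = 1/0.71457 ≈ 1.399.
The tax multiplier is −c × k ≈ −1.045, so ΔY = k × (−c·ΔT) = (−$96.363 billion) / 0.71457 ≈ −$135 billion.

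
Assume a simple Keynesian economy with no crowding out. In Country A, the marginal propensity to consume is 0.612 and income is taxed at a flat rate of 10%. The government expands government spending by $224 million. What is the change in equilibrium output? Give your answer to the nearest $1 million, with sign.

Spending multiplier = 1/(1 − c(1−t)) = 1/(1 − 0.612×0.9) = 1/0.4492 ≈ 2.226.
ΔY = k × ΔG = (+$224 million) / 0.4492 ≈ +$499 million.

+$499 million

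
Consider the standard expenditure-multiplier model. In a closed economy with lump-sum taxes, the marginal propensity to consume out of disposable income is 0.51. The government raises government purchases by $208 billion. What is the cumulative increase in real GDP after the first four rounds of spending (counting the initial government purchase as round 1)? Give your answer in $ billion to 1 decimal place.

Round 1 adds ΔG = $208 billion; each later round is MPC = 0.51 times the previous.
After 4 rounds: 208 + 106.08 + 54.1008 + 27.591408 = ΔG·(1 − c^4)/(1 − c) = 208 × (1 − 0.06765201)/0.49 ≈ $395.8 billion.

$395.8 billion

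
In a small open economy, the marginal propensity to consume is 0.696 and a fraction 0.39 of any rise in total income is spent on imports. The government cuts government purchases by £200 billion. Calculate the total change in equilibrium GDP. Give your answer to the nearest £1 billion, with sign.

Expenditure multiplier = 1/(1 − c + m) = 1/(1 − 0.696 + 0.39) = 1/0.694 ≈ 1.441.
ΔY = k × ΔG = (−£200 billion) / 0.694 ≈ −£288 billion.

−£288 billion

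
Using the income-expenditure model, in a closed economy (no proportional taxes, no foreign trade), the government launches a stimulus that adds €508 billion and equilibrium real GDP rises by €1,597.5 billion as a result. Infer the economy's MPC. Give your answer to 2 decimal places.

0.68

Implied spending multiplier k = ΔY/ΔG = 1,597.5/508 ≈ 3.1447.
Since k = 1/(1 − MPC), MPC = 1 − 1/k = 1 − ΔG/ΔY = 1 − 508/1,597.5 ≈ 0.68.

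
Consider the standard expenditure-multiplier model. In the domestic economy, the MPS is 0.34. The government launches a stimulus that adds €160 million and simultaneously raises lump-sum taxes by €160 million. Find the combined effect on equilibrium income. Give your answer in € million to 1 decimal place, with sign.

+€160.0 million

MPC = 1 − MPS = 1 − 0.34 = 0.66.
Expenditure multiplier = 1/(1 − MPC) = 1/(1 − 0.66) = 1/0.34 ≈ 2.941.
ΔG contributes k·ΔG = (+€160 million) / 0.34 ≈ +€470.6 million.
ΔT of +€160 million changes first-round spending by −c·ΔT = −€105.6 million, contributing k·(−c·ΔT) = (−€105.6 million) / 0.34 ≈ −€310.6 million.
With ΔG = ΔT and no other leakages, the balanced-budget multiplier is 1, so ΔY = ΔG = +€160 million.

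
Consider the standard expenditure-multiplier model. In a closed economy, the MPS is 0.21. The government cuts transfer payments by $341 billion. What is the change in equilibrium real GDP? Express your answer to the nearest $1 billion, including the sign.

MPC = 1 − MPS = 1 − 0.21 = 0.79.
The transfer change shifts disposable income by −$341 billion, so first-round consumption changes by c·ΔTR = 0.79 × (−$341 billion) = −$269.39 billion.
Expenditure multiplier = 1/(1 − MPC) = 1/(1 − 0.79) = 1/0.21 ≈ 4.762.
The transfer multiplier is c × k ≈ 3.762, so ΔY = k × (c·ΔTR) = (−$269.39 billion) / 0.21 ≈ −$1,283 billion.

−$1,283 billion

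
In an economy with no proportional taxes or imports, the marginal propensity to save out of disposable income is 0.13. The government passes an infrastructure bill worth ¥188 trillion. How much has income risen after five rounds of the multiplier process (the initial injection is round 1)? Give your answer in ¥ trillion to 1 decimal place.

MPC = 1 − MPS = 1 − 0.13 = 0.87.
Round 1 adds ΔG = ¥188 trillion; each later round is MPC = 0.87 times the previous.
After 5 rounds: 188 + 163.56 + 142.2972 + 123.798564 + 107.70475068 = ΔG·(1 − c^5)/(1 − c) = 188 × (1 − 0.4984209207)/0.13 ≈ ¥725.4 trillion.

¥725.4 trillion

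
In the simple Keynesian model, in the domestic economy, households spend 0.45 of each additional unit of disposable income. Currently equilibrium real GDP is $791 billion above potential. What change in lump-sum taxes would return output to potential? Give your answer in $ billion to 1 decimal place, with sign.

+$966.8 billion

Spending multiplier = 1/(1 − MPC) = 1/(1 − 0.45) = 1/0.55 ≈ 1.818.
Tax multiplier = −c·k = −0.45/0.55 ≈ −0.818. Need ΔY = −$791 billion, so ΔT = ΔY/(−c·k) = −(−$791 billion) × 0.55 / 0.45 ≈ +$966.8 billion.
The government should raise lump-sum taxes by $966.8 billion.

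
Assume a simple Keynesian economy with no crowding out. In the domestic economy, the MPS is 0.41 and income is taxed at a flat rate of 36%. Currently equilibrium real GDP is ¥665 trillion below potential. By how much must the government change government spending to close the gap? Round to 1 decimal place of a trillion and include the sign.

MPC = 1 − MPS = 1 − 0.41 = 0.59.
Spending multiplier = 1/(1 − c(1−t)) = 1/(1 − 0.59×0.64) = 1/0.6224 ≈ 1.607.
Need ΔY = +¥665 trillion, so ΔG = ΔY/k = (+¥665 trillion) × 0.6224 ≈ +¥413.9 trillion.
The government should increase government spending by ¥413.9 trillion.

+¥413.9 trillion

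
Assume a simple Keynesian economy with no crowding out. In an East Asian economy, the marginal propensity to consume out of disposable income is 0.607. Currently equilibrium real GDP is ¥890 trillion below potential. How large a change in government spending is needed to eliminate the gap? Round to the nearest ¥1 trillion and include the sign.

Spending multiplier = 1/(1 − MPC) = 1/(1 − 0.607) = 1/0.393 ≈ 2.545.
Need ΔY = +¥890 trillion, so ΔG = ΔY/k = (+¥890 trillion) × 0.393 ≈ +¥350 trillion.
The government should increase government spending by ¥350 trillion.

+¥350 trillion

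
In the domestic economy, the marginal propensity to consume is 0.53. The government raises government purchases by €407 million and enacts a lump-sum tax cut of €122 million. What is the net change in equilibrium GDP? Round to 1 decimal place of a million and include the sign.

Expenditure multiplier = 1/(1 − MPC) = 1/(1 − 0.53) = 1/0.47 ≈ 2.128.
ΔG contributes k·ΔG = (+€407 million) / 0.47 ≈ +€866 million.
ΔT of −€122 million changes first-round spending by −c·ΔT = +€64.66 million, contributing k·(−c·ΔT) = (+€64.66 million) / 0.47 ≈ +€137.6 million.
Net ΔY = k(ΔG − c·ΔT) = (+€471.66 million) / 0.47 ≈ +€1,003.5 million.

+€1,003.5 million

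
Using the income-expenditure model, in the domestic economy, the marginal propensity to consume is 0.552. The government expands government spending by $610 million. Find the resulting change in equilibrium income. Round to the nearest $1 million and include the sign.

+$1,362 million

Government-spending multiplier = 1/(1 − MPC) = 1/(1 − 0.552) = 1/0.448 ≈ 2.232.
ΔY = k × ΔG = (+$610 million) / 0.448 ≈ +$1,362 million.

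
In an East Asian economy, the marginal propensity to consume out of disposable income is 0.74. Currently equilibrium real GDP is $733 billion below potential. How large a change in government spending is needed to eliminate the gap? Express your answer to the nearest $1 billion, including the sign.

Spending multiplier = 1/(1 − MPC) = 1/(1 − 0.74) = 1/0.26 ≈ 3.846.
Need ΔY = +$733 billion, so ΔG = ΔY/k = (+$733 billion) × 0.26 ≈ +$191 billion.
The government should increase government spending by $191 billion.

+$191 billion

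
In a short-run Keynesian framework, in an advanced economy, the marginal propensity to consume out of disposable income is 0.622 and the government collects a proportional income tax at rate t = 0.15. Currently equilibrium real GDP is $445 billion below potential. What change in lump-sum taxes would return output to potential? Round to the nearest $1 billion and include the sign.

−$337 billion

Spending multiplier = 1/(1 − c(1−t)) = 1/(1 − 0.622×0.85) = 1/0.4713 ≈ 2.122.
Tax multiplier = −c·k = −0.622/0.4713 ≈ −1.32. Need ΔY = +$445 billion, so ΔT = ΔY/(−c·k) = −(+$445 billion) × 0.4713 / 0.622 ≈ −$337 billion.
The government should cut lump-sum taxes by $337 billion.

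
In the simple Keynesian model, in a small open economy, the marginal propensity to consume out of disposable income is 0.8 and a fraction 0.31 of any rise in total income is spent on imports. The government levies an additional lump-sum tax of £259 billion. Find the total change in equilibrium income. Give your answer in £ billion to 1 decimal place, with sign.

−£406.3 billion

A lump-sum tax change of +£259 billion shifts disposable income by −£259 billion; first-round consumption changes by −c × ΔT = −0.8 × (+£259 billion) = −£207.2 billion.
Expenditure multiplier = 1/(1 − c + m) = 1/(1 − 0.8 + 0.31) = 1/0.51 ≈ 1.961.
The tax multiplier is −c × k ≈ −1.569, so ΔY = k × (−c·ΔT) = (−£207.2 billion) / 0.51 ≈ −£406.3 billion.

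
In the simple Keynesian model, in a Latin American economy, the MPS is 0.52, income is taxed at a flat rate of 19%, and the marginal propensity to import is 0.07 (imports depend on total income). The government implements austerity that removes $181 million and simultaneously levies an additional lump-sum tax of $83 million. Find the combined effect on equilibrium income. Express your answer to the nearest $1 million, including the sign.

−$324 million

MPC = 1 − MPS = 1 − 0.52 = 0.48.
Expenditure multiplier = 1/(1 − c(1−t) + m) = 1/(1 − 0.48×0.81 + 0.07) = 1/0.6812 ≈ 1.468.
ΔG contributes k·ΔG = (−$181 million) / 0.6812 ≈ −$265.7 million.
ΔT of +$83 million changes first-round spending by −c·ΔT = −$39.84 million, contributing k·(−c·ΔT) = (−$39.84 million) / 0.6812 ≈ −$58.5 million.
Net ΔY = k(ΔG − c·ΔT) = (−$220.84 million) / 0.6812 ≈ −$324 million.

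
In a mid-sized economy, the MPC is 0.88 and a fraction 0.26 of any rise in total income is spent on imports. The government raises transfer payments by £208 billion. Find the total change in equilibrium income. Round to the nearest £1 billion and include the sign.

+£482 billion

The transfer change shifts disposable income by +£208 billion, so first-round consumption changes by c·ΔTR = 0.88 × (+£208 billion) = +£183.04 billion.
Expenditure multiplier = 1/(1 − c + m) = 1/(1 − 0.88 + 0.26) = 1/0.38 ≈ 2.632.
The transfer multiplier is c × k ≈ 2.316, so ΔY = k × (c·ΔTR) = (+£183.04 billion) / 0.38 ≈ +£482 billion.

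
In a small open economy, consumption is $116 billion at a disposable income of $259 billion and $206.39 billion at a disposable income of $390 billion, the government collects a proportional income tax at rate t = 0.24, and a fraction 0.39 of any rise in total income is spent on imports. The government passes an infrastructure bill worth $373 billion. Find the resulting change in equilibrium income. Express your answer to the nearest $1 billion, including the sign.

MPC = ΔC/ΔYd = (206.39 − 116)/(390 − 259) = 90.39/131 = 0.69.
Expenditure multiplier = 1/(1 − c(1−t) + m) = 1/(1 − 0.69×0.76 + 0.39) = 1/0.8656 ≈ 1.155.
ΔY = k × ΔG = (+$373 billion) / 0.8656 ≈ +$431 billion.

+$431 billion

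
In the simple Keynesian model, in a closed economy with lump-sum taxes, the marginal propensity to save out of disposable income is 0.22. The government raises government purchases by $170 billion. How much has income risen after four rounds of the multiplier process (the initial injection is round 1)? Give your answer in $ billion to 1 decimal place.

MPC = 1 − MPS = 1 − 0.22 = 0.78.
Round 1 adds ΔG = $170 billion; each later round is MPC = 0.78 times the previous.
After 4 rounds: 170 + 132.6 + 103.428 + 80.67384 = ΔG·(1 − c^4)/(1 − c) = 170 × (1 − 0.37015056)/0.22 ≈ $486.7 billion.

$486.7 billion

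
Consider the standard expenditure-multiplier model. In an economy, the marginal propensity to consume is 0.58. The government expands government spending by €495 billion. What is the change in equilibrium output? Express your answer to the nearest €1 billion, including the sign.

+€1,179 billion

Spending multiplier = 1/(1 − MPC) = 1/(1 − 0.58) = 1/0.42 ≈ 2.381.
ΔY = k × ΔG = (+€495 billion) / 0.42 ≈ +€1,179 billion.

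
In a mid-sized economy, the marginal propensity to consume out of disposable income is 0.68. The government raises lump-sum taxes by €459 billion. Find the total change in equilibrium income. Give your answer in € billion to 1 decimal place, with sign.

−€975.4 billion

A lump-sum tax change of +€459 billion shifts disposable income by −€459 billion; first-round consumption changes by −c × ΔT = −0.68 × (+€459 billion) = −€312.12 billion.
Expenditure multiplier = 1/(1 − MPC) = 1/(1 − 0.68) = 1/0.32 = 3.125.
The tax multiplier is −c × k = −2.125, so ΔY = k × (−c·ΔT) = (−€312.12 billion) / 0.32 ≈ −€975.4 billion.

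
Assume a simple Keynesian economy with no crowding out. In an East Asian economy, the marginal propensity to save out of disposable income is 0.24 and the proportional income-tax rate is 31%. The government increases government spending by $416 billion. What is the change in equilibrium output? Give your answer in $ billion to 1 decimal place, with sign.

MPC = 1 − MPS = 1 − 0.24 = 0.76.
Government-spending multiplier = 1/(1 − c(1−t)) = 1/(1 − 0.76×0.69) = 1/0.4756 ≈ 2.103.
ΔY = k × ΔG = (+$416 billion) / 0.4756 ≈ +$874.7 billion.

+$874.7 billion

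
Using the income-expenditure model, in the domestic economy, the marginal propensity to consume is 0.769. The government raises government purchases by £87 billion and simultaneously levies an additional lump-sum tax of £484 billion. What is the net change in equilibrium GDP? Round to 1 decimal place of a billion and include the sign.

−£1,234.6 billion

Expenditure multiplier = 1/(1 − MPC) = 1/(1 − 0.769) = 1/0.231 ≈ 4.329.
ΔG contributes k·ΔG = (+£87 billion) / 0.231 ≈ +£376.6 billion.
ΔT of +£484 billion changes first-round spending by −c·ΔT = −£372.196 billion, contributing k·(−c·ΔT) = (−£372.196 billion) / 0.231 ≈ −£1,611.2 billion.
Net ΔY = k(ΔG − c·ΔT) = (−£285.196 billion) / 0.231 ≈ −£1,234.6 billion.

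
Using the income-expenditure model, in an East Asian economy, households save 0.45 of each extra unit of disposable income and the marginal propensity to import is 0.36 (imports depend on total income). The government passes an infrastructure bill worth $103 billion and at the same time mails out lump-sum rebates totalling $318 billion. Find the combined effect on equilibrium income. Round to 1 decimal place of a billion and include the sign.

MPC = 1 − MPS = 1 − 0.45 = 0.55.
Expenditure multiplier = 1/(1 − c + m) = 1/(1 − 0.55 + 0.36) = 1/0.81 ≈ 1.235.
ΔG contributes k·ΔG = (+$103 billion) / 0.81 ≈ +$127.2 billion.
ΔT of −$318 billion changes first-round spending by −c·ΔT = +$174.9 billion, contributing k·(−c·ΔT) = (+$174.9 billion) / 0.81 ≈ +$215.9 billion.
Net ΔY = k(ΔG − c·ΔT) = (+$277.9 billion) / 0.81 ≈ +$343.1 billion.

+$343.1 billion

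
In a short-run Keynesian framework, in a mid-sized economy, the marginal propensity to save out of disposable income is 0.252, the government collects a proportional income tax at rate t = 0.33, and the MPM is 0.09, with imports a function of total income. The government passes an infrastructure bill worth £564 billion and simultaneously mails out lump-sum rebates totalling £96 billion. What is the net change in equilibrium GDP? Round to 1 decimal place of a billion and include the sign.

MPC = 1 − MPS = 1 − 0.252 = 0.748.
Expenditure multiplier = 1/(1 − c(1−t) + m) = 1/(1 − 0.748×0.67 + 0.09) = 1/0.58884 ≈ 1.698.
ΔG contributes k·ΔG = (+£564 billion) / 0.58884 ≈ +£957.8 billion.
ΔT of −£96 billion changes first-round spending by −c·ΔT = +£71.808 billion, contributing k·(−c·ΔT) = (+£71.808 billion) / 0.58884 ≈ +£121.9 billion.
Net ΔY = k(ΔG − c·ΔT) = (+£635.808 billion) / 0.58884 ≈ +£1,079.8 billion.

+£1,079.8 billion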